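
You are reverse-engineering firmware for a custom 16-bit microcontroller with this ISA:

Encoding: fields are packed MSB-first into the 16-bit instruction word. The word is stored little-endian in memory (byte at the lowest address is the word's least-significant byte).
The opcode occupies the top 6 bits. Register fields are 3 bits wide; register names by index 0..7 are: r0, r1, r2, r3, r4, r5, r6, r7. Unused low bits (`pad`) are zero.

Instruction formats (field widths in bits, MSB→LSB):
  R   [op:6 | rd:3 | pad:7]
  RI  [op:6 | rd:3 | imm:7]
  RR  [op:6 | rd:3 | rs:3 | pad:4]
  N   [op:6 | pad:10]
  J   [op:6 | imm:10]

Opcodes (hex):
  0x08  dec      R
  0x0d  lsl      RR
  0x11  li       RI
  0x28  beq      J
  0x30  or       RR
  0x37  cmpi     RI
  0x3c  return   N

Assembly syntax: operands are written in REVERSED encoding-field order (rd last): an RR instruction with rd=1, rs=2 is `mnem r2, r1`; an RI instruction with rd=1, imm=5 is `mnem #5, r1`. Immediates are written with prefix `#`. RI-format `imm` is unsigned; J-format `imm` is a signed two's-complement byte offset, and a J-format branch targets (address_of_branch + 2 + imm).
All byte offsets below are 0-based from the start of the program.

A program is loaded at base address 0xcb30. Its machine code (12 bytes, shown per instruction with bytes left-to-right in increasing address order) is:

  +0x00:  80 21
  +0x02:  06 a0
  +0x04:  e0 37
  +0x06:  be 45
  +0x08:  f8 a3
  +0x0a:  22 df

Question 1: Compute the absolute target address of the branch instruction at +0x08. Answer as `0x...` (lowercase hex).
[08] f8 a3 → 0xa3f8
  opcode bits[15:10]=0x28: beq/J
  imm@[9:0]=0x3f8 (s10→-8) ⇒ #-8
  target = base 0xcb30 + off 0x08 + 2 + imm -8 = 0xcb32

0xcb32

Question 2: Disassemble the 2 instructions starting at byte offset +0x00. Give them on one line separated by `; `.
dec r3; beq #6

+0x00: 80 21 ⇒ word 0x2180 (little)
  op=0x2180>>10=0x8 ⇒ dec (R)
  rd@[9:7]=0x3 ⇒ r3
+0x02: 06 a0 ⇒ word 0xa006 (little)
  op=0xa006>>10=0x28 ⇒ beq (J)
  imm@[9:0]=0x6 ⇒ #6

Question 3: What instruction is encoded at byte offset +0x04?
@+04  little-endian(e0 37) = 0x37e0
  top 6b → 0xd → lsl [RR]
  rd: (w>>7)&0x7=0x7 → r7
  rs: (w>>4)&0x7=0x6 → r6

lsl r6, r7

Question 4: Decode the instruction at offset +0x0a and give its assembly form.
@+0a  little-endian(22 df) = 0xdf22
  op=0xdf22>>10=0x37 ⇒ cmpi (RI)
  [9:7] rd=6 = r6
  [6:0] imm=34 = #34

cmpi #34, r6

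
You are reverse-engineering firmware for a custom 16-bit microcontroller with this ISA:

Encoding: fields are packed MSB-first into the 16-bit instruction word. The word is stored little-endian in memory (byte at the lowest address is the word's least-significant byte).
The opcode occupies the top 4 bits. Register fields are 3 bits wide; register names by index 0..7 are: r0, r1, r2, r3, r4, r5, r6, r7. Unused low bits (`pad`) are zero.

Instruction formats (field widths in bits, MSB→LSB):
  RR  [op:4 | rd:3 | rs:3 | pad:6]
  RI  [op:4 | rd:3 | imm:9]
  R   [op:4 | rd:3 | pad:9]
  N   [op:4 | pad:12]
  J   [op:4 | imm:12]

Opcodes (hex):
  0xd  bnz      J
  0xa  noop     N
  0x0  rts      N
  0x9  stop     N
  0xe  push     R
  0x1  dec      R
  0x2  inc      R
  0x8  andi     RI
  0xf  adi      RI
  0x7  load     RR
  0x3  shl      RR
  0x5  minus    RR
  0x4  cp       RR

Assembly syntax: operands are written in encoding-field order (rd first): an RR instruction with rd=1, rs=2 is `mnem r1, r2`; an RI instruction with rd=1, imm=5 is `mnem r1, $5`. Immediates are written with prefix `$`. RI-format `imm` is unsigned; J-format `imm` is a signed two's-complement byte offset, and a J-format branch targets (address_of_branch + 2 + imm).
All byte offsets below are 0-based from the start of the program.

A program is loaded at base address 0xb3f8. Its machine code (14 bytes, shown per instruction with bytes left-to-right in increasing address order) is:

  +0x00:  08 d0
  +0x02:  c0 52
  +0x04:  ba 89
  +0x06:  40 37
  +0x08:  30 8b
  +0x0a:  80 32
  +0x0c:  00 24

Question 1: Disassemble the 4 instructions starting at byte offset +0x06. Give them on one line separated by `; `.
shl r3, r5; andi r5, $304; shl r1, r2; inc r2

off 0x06: read 40 37 as little → 0x3740
  top 4b → 0x3 → shl [RR]
  rd: (w>>9)&0x7=0x3 → r3
  rs: (w>>6)&0x7=0x5 → r5
off 0x08: read 30 8b as little → 0x8b30
  top 4b → 0x8 → andi [RI]
  rd: (w>>9)&0x7=0x5 → r5
  imm: (w>>0)&0x1ff=0x130 → $304
off 0x0a: read 80 32 as little → 0x3280
  top 4b → 0x3 → shl [RR]
  rd: (w>>9)&0x7=0x1 → r1
  rs: (w>>6)&0x7=0x2 → r2
off 0x0c: read 00 24 as little → 0x2400
  top 4b → 0x2 → inc [R]
  rd: (w>>9)&0x7=0x2 → r2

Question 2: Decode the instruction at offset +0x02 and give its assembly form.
minus r1, r3

+0x02: c0 52 ⇒ word 0x52c0 (little)
  top 4b → 0x5 → minus [RR]
  rd: (w>>9)&0x7=0x1 → r1
  rs: (w>>6)&0x7=0x3 → r3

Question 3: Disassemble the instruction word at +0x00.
bnz $8

+0x00: 08 d0 ⇒ word 0xd008 (little)
  top 4b → 0xd → bnz [J]
  imm: (w>>0)&0xfff=0x8 → $8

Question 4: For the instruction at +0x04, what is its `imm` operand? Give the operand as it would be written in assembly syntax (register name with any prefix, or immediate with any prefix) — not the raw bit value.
$442

+0x04: ba 89 ⇒ word 0x89ba (little)
  op=0x89ba>>12=0x8 ⇒ andi (RI)
  rd: (w>>9)&0x7=0x4 → r4
  imm: (w>>0)&0x1ff=0x1ba → $442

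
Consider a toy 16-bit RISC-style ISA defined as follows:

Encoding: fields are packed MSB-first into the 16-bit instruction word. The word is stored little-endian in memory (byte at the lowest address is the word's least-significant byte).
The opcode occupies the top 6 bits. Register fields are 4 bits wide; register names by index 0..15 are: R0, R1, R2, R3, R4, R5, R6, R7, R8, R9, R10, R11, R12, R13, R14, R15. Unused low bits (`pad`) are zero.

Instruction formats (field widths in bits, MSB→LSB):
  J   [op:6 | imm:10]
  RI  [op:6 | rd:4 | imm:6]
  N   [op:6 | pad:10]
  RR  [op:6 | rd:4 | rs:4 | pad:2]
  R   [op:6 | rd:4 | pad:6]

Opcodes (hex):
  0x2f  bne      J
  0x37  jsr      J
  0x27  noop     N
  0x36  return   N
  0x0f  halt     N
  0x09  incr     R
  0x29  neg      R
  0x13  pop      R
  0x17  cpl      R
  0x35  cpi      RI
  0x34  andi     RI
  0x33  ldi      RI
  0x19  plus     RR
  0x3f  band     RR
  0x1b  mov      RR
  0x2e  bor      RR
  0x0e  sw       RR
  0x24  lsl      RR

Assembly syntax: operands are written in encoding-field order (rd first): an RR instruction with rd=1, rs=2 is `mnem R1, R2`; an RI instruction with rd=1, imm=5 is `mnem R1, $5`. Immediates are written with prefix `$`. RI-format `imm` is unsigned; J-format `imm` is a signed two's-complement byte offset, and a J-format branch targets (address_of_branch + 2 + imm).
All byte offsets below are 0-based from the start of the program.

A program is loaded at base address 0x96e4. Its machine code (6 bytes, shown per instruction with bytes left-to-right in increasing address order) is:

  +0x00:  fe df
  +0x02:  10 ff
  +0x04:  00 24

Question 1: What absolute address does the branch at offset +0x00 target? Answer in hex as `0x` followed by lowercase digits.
0x96e4

@+00  little-endian(fe df) = 0xdffe
  top 6b → 0x37 → jsr [J]
  imm@[9:0]=0x3fe (s10→-2) ⇒ $-2
  target = base 0x96e4 + off 0x00 + 2 + imm -2 = 0x96e4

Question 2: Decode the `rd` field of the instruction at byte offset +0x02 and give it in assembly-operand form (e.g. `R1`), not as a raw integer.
R12

[02] 10 ff → 0xff10
  opcode bits[15:10]=0x3f: band/RR
  rd: (w>>6)&0xf=0xc → R12
  rs: (w>>2)&0xf=0x4 → R4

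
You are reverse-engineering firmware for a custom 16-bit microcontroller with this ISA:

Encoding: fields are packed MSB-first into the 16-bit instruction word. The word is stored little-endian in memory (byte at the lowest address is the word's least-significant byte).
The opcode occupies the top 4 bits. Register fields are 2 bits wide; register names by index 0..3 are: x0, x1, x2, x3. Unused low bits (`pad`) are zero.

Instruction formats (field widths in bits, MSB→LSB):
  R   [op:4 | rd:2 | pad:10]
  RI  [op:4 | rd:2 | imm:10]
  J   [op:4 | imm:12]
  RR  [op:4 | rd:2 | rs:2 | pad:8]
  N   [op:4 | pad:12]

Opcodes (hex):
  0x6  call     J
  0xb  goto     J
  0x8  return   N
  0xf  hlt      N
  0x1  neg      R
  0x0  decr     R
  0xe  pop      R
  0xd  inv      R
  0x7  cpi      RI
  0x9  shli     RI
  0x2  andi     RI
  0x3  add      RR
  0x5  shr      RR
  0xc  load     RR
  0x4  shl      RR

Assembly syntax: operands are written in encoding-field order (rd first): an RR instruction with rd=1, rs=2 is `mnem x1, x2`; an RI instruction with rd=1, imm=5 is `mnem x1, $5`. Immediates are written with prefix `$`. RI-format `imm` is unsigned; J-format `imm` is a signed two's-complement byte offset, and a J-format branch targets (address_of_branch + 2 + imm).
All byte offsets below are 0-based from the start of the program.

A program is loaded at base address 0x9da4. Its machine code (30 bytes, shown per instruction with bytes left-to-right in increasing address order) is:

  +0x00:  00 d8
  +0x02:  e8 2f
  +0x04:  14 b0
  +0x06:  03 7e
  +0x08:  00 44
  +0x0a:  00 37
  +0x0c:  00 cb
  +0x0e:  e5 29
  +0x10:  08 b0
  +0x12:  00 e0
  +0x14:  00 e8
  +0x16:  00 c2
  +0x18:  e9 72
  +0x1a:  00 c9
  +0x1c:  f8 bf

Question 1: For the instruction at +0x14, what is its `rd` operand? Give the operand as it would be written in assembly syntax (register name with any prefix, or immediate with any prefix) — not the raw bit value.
[14] 00 e8 → 0xe800
  opcode bits[15:12]=0xe: pop/R
  [11:10] rd=2 = x2

x2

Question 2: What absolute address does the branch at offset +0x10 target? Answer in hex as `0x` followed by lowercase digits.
0x9dbe

[10] 08 b0 → 0xb008
  top 4b → 0xb → goto [J]
  imm@[11:0]=0x8 ⇒ $8
  target = base 0x9da4 + off 0x10 + 2 + imm 8 = 0x9dbe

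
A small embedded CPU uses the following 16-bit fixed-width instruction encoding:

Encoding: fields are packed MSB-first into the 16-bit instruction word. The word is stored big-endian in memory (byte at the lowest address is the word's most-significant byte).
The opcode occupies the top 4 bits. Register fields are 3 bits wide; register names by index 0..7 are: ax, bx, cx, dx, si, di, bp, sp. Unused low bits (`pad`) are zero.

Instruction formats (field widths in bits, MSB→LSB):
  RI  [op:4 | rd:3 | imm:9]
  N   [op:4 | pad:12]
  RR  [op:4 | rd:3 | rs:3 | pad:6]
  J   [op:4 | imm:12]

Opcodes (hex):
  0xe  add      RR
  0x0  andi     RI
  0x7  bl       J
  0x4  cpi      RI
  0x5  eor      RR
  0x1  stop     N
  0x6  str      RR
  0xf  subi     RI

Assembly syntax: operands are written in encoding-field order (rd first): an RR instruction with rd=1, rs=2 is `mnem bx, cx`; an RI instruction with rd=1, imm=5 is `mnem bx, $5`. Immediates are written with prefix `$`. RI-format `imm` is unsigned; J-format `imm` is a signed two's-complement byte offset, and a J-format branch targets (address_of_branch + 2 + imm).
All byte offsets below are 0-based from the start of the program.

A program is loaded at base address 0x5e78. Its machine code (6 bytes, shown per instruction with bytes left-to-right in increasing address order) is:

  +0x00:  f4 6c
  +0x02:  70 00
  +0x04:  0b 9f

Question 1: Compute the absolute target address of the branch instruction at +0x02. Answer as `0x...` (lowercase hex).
0x5e7c

@+02  big-endian(70 00) = 0x7000
  opcode bits[15:12]=0x7: bl/J
  [11:0] imm=0 = $0
  target = base 0x5e78 + off 0x02 + 2 + imm 0 = 0x5e7c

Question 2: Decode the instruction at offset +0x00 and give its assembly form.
+0x00: f4 6c ⇒ word 0xf46c (big)
  op=0xf46c>>12=0xf ⇒ subi (RI)
  [11:9] rd=2 = cx
  [8:0] imm=108 = $108

subi cx, $108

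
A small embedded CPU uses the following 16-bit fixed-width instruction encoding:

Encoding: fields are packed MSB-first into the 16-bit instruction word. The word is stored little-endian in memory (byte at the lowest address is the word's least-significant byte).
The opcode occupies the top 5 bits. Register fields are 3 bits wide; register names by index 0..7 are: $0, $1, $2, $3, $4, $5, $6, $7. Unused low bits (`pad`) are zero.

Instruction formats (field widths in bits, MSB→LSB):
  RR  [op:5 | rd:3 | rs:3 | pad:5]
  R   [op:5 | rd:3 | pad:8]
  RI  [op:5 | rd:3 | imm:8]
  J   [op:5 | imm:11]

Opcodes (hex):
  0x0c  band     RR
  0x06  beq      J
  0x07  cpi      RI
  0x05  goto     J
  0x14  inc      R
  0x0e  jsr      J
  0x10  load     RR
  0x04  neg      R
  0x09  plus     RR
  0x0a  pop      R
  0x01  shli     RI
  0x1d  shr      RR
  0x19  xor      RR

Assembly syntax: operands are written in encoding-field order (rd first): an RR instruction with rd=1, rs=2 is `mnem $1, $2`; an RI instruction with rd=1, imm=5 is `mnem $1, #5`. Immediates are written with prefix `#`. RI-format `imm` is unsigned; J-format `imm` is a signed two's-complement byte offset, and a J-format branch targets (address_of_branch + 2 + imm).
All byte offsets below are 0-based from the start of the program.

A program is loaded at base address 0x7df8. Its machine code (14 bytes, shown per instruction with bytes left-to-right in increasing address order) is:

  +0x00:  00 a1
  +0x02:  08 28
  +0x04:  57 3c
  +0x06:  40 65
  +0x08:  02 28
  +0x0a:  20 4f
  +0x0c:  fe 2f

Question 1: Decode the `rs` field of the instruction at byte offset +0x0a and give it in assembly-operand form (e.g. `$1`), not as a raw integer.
[0a] 20 4f → 0x4f20
  op=0x4f20>>11=0x9 ⇒ plus (RR)
  rd@[10:8]=0x7 ⇒ $7
  rs@[7:5]=0x1 ⇒ $1

$1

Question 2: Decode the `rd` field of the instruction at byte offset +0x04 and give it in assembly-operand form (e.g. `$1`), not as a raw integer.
$4

off 0x04: read 57 3c as little → 0x3c57
  top 5b → 0x7 → cpi [RI]
  rd@[10:8]=0x4 ⇒ $4
  imm@[7:0]=0x57 ⇒ #87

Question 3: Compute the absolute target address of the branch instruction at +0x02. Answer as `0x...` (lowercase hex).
0x7e04

+0x02: 08 28 ⇒ word 0x2808 (little)
  opcode bits[15:11]=0x5: goto/J
  [10:0] imm=8 = #8
  target = base 0x7df8 + off 0x02 + 2 + imm 8 = 0x7e04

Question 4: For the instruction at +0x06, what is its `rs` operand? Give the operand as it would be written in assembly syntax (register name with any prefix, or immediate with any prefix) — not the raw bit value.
$2

@+06  little-endian(40 65) = 0x6540
  opcode bits[15:11]=0xc: band/RR
  rd@[10:8]=0x5 ⇒ $5
  rs@[7:5]=0x2 ⇒ $2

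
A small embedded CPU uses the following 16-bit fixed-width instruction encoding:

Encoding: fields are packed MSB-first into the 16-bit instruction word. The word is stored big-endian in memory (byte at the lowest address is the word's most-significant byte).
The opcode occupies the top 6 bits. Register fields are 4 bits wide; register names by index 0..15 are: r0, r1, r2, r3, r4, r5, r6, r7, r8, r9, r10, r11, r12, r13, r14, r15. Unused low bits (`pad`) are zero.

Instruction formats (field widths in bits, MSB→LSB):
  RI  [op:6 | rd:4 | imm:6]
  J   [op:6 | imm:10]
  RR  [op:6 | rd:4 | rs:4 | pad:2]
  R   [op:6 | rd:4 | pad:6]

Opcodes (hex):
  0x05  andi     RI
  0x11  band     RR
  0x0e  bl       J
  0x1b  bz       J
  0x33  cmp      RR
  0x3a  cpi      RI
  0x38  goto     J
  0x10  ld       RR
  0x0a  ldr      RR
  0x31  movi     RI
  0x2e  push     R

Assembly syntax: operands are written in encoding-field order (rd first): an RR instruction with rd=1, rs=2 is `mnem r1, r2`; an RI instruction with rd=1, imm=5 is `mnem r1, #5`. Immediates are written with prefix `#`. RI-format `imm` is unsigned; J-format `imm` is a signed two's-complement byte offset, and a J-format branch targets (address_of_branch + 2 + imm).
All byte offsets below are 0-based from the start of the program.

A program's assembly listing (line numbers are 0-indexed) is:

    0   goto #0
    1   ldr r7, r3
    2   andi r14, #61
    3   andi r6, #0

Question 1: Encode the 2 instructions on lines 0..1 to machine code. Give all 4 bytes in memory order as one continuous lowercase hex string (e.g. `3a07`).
line 0 (goto): pack op=0x38:6|imm=0:10 = 0xe000; big→ e0 00
line 1 (ldr): pack op=0xa:6|rd=7:4|rs=3:4|pad=0:2 = 0x29cc; big→ 29 cc

e00029cc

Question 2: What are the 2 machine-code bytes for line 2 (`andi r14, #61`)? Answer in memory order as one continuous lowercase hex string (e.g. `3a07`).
17bd

line 2 (andi): pack op=0x5:6|rd=14:4|imm=61:6 = 0x17bd; big→ 17 bd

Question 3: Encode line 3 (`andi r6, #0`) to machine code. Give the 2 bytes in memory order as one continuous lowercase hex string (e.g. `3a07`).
1580

L3: andi op=0x5:6|rd=6:4|imm=0:6 ⇒ 0x1580 ⇒ big 15 80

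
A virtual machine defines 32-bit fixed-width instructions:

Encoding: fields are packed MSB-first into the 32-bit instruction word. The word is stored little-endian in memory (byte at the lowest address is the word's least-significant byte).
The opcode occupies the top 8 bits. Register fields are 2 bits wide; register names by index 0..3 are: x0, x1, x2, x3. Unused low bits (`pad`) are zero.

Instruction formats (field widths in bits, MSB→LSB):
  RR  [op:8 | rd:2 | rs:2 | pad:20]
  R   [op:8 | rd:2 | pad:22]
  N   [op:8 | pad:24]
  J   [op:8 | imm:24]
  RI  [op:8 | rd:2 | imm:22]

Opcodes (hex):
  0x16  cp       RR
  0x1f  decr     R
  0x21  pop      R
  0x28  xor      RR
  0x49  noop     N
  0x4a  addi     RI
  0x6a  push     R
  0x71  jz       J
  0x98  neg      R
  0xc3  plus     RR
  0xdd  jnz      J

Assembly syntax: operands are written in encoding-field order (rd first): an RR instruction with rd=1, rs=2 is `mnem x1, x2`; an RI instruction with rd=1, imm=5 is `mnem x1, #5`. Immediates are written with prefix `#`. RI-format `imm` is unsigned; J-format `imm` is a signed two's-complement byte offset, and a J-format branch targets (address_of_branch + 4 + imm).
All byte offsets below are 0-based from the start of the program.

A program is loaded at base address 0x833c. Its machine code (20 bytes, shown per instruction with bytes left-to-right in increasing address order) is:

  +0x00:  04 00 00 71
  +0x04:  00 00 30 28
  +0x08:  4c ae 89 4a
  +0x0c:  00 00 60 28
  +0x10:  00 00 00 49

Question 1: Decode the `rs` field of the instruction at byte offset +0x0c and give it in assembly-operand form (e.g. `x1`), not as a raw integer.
x2

[0c] 00 00 60 28 → 0x28600000
  op=0x28600000>>24=0x28 ⇒ xor (RR)
  rd@[23:22]=0x1 ⇒ x1
  rs@[21:20]=0x2 ⇒ x2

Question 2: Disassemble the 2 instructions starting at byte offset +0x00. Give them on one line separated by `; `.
[00] 04 00 00 71 → 0x71000004
  opcode bits[31:24]=0x71: jz/J
  imm@[23:0]=0x4 ⇒ #4
[04] 00 00 30 28 → 0x28300000
  opcode bits[31:24]=0x28: xor/RR
  rd@[23:22]=0x0 ⇒ x0
  rs@[21:20]=0x3 ⇒ x3

jz #4; xor x0, x3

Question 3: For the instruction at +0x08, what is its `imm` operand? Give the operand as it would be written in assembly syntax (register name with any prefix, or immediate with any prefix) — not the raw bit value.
#634444

off 0x08: read 4c ae 89 4a as little → 0x4a89ae4c
  op=0x4a89ae4c>>24=0x4a ⇒ addi (RI)
  [23:22] rd=2 = x2
  [21:0] imm=634444 = #634444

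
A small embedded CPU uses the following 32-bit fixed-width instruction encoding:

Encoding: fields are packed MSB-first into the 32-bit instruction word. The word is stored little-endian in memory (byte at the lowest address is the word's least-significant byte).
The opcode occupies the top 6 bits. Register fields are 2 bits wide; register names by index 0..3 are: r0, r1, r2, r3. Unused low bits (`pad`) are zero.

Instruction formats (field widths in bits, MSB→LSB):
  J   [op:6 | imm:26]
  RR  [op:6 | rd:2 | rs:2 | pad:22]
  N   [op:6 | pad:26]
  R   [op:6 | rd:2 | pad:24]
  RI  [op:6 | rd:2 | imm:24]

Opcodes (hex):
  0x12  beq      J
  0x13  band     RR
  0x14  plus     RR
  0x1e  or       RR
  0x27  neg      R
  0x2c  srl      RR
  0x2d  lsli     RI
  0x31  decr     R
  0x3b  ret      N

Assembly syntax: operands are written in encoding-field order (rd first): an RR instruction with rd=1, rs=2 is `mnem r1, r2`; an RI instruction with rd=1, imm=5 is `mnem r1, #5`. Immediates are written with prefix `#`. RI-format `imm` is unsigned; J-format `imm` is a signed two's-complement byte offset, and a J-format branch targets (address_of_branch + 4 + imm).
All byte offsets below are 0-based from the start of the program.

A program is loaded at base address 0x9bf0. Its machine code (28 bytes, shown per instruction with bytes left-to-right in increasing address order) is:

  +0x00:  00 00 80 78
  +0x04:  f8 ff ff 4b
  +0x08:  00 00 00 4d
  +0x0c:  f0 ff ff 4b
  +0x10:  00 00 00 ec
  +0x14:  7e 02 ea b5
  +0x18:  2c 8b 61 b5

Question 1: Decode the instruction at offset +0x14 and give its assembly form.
lsli r1, #15336062

@+14  little-endian(7e 02 ea b5) = 0xb5ea027e
  op=0xb5ea027e>>26=0x2d ⇒ lsli (RI)
  [25:24] rd=1 = r1
  [23:0] imm=15336062 = #15336062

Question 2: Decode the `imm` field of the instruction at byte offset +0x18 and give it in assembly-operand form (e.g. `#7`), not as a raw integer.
@+18  little-endian(2c 8b 61 b5) = 0xb5618b2c
  opcode bits[31:26]=0x2d: lsli/RI
  rd@[25:24]=0x1 ⇒ r1
  imm@[23:0]=0x618b2c ⇒ #6392620

#6392620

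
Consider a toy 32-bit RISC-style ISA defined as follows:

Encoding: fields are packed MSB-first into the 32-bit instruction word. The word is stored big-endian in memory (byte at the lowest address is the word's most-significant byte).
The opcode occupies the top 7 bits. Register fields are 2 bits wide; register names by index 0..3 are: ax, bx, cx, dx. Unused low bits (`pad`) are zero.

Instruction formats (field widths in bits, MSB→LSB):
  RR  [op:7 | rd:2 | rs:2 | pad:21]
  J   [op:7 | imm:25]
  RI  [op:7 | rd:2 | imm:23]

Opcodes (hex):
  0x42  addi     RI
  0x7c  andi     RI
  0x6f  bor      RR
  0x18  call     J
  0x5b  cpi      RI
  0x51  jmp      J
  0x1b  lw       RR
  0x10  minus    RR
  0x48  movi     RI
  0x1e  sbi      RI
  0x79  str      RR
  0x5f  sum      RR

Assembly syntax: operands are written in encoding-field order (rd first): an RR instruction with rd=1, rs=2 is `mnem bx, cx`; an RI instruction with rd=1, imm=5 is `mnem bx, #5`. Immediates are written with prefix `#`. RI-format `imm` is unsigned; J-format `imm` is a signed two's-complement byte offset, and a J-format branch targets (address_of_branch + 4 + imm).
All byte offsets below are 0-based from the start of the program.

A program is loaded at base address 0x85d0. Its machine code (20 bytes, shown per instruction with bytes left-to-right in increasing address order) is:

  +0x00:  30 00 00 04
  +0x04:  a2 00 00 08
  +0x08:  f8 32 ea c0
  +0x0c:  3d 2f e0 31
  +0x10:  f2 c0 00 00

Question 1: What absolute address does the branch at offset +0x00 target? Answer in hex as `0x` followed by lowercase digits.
0x85d8

[00] 30 00 00 04 → 0x30000004
  op=0x30000004>>25=0x18 ⇒ call (J)
  imm: (w>>0)&0x1ffffff=0x4 → #4
  target = base 0x85d0 + off 0x00 + 4 + imm 4 = 0x85d8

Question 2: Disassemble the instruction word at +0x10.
str bx, cx

+0x10: f2 c0 00 00 ⇒ word 0xf2c00000 (big)
  opcode bits[31:25]=0x79: str/RR
  rd@[24:23]=0x1 ⇒ bx
  rs@[22:21]=0x2 ⇒ cx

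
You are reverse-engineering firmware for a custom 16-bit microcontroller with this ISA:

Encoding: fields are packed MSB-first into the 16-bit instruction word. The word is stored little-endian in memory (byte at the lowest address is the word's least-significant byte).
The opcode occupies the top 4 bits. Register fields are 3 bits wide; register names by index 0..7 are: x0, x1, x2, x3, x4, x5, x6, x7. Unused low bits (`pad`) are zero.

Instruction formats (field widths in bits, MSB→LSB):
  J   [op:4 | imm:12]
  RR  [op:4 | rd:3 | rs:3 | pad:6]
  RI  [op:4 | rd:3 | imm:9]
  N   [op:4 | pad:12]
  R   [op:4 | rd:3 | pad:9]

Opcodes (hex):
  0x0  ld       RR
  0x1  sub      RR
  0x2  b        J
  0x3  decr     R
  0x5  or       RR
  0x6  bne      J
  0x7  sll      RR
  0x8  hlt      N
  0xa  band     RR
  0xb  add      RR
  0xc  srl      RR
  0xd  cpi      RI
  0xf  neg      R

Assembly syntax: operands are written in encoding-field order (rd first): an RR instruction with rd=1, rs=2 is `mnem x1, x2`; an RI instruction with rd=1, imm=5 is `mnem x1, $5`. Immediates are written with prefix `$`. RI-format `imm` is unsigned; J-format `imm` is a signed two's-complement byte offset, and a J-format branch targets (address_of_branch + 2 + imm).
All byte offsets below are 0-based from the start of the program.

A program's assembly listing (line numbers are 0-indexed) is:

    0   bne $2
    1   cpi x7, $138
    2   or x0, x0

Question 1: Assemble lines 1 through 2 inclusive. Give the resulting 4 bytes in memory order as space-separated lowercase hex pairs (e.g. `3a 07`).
1. cpi fields op=0xd:4|rd=7:3|imm=138:9 → word de8ah → 8a de
2. or fields op=0x5:4|rd=0:3|rs=0:3|pad=0:6 → word 5000h → 00 50

8a de 00 50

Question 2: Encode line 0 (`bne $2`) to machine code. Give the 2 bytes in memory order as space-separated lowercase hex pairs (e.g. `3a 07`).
02 60

0. bne fields op=0x6:4|imm=2:12 → word 6002h → 02 60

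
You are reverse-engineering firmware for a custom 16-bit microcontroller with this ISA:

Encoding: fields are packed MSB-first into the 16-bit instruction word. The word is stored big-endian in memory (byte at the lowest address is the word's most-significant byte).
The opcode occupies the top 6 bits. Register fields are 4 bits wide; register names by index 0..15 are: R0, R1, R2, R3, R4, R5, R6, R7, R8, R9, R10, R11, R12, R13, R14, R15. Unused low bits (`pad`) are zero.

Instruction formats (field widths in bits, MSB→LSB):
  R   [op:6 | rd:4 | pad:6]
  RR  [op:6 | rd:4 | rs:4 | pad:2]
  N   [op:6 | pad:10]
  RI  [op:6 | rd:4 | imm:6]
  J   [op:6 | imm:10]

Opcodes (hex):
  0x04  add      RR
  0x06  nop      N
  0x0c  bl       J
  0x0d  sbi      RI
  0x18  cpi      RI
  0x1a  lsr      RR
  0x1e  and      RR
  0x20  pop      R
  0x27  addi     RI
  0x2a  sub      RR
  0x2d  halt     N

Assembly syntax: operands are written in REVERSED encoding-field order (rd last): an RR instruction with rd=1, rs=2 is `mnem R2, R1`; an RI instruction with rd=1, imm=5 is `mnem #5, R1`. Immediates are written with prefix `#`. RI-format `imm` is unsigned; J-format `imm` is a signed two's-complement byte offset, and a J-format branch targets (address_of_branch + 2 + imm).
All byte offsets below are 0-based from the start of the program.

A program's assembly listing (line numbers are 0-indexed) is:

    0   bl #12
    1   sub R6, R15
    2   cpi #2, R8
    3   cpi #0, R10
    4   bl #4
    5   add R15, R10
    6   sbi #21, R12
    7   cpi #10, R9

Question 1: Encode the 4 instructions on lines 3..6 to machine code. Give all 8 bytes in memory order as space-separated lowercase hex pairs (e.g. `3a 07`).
line 3 (cpi): pack op=0x18:6|rd=10:4|imm=0:6 = 0x6280; big→ 62 80
line 4 (bl): pack op=0xc:6|imm=4:10 = 0x3004; big→ 30 04
line 5 (add): pack op=0x4:6|rd=10:4|rs=15:4|pad=0:2 = 0x12bc; big→ 12 bc
line 6 (sbi): pack op=0xd:6|rd=12:4|imm=21:6 = 0x3715; big→ 37 15

62 80 30 04 12 bc 37 15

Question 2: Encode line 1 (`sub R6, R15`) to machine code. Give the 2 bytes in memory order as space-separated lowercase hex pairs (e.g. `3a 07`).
ab d8

line 1 (sub): pack op=0x2a:6|rd=15:4|rs=6:4|pad=0:2 = 0xabd8; big→ ab d8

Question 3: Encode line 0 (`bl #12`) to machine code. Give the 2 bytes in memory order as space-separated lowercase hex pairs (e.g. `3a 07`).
L0: bl op=0xc:6|imm=12:10 ⇒ 0x300c ⇒ big 30 0c

30 0c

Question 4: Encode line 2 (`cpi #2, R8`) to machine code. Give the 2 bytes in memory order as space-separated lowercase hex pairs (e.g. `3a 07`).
2. cpi fields op=0x18:6|rd=8:4|imm=2:6 → word 6202h → 62 02

62 02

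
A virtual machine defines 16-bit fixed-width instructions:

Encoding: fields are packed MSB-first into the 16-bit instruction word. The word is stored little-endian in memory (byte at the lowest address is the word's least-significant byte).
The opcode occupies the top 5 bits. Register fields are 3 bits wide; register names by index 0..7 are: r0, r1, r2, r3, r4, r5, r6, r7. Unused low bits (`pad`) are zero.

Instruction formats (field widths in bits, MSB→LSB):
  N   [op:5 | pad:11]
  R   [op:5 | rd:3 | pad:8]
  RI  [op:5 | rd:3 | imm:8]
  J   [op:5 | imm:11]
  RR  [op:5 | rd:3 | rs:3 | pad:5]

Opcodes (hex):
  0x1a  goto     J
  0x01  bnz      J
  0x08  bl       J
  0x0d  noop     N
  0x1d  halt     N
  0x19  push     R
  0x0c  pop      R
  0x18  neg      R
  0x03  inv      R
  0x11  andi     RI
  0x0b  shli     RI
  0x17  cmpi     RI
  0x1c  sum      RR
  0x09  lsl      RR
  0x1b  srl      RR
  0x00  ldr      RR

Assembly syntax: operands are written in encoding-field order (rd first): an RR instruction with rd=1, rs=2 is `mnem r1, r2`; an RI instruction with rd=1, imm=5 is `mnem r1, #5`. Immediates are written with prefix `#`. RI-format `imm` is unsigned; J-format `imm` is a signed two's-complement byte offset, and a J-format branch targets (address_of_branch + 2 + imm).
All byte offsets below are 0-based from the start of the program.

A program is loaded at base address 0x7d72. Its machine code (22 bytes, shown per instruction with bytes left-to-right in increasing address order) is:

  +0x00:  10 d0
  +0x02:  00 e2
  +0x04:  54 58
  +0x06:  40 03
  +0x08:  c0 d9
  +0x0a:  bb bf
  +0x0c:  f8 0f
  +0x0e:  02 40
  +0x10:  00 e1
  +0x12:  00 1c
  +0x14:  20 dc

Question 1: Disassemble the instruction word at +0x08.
srl r1, r6

[08] c0 d9 → 0xd9c0
  top 5b → 0x1b → srl [RR]
  rd: (w>>8)&0x7=0x1 → r1
  rs: (w>>5)&0x7=0x6 → r6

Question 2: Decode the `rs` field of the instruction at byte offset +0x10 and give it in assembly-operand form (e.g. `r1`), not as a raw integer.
off 0x10: read 00 e1 as little → 0xe100
  op=0xe100>>11=0x1c ⇒ sum (RR)
  rd@[10:8]=0x1 ⇒ r1
  rs@[7:5]=0x0 ⇒ r0

r0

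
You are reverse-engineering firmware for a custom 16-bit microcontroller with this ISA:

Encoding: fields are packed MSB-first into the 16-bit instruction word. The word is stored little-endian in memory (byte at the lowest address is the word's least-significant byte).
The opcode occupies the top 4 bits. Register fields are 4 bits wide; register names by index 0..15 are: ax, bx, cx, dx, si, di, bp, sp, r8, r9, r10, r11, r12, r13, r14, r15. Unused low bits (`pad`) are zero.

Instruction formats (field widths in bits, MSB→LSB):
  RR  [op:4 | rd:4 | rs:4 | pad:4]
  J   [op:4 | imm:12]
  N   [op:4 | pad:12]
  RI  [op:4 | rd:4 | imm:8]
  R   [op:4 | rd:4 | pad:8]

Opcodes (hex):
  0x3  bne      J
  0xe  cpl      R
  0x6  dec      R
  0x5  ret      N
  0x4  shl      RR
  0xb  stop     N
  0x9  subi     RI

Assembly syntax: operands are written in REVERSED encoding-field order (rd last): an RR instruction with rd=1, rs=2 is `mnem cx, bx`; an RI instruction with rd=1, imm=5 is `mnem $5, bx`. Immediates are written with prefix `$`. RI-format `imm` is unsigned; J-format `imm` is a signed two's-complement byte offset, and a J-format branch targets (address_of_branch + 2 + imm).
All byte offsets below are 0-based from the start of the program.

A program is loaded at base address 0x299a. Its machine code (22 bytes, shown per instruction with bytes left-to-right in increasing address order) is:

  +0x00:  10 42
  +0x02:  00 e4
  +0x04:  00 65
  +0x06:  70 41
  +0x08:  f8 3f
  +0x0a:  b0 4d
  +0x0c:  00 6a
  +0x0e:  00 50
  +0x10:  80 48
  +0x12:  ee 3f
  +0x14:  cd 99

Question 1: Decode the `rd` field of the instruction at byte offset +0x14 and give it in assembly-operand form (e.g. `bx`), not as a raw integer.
[14] cd 99 → 0x99cd
  opcode bits[15:12]=0x9: subi/RI
  rd: (w>>8)&0xf=0x9 → r9
  imm: (w>>0)&0xff=0xcd → $205

r9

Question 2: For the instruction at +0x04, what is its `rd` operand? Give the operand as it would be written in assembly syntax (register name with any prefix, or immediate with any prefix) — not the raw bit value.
di

off 0x04: read 00 65 as little → 0x6500
  op=0x6500>>12=0x6 ⇒ dec (R)
  rd@[11:8]=0x5 ⇒ di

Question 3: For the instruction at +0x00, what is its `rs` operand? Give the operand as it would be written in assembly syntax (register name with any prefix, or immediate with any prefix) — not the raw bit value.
@+00  little-endian(10 42) = 0x4210
  top 4b → 0x4 → shl [RR]
  rd: (w>>8)&0xf=0x2 → cx
  rs: (w>>4)&0xf=0x1 → bx

bx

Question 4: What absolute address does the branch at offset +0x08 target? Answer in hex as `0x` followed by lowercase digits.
0x299c

@+08  little-endian(f8 3f) = 0x3ff8
  top 4b → 0x3 → bne [J]
  [11:0] imm=4088 (s12→-8) = $-8
  target = base 0x299a + off 0x08 + 2 + imm -8 = 0x299c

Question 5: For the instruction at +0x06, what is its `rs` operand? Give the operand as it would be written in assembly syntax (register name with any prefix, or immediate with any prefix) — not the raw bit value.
sp

[06] 70 41 → 0x4170
  opcode bits[15:12]=0x4: shl/RR
  rd@[11:8]=0x1 ⇒ bx
  rs@[7:4]=0x7 ⇒ sp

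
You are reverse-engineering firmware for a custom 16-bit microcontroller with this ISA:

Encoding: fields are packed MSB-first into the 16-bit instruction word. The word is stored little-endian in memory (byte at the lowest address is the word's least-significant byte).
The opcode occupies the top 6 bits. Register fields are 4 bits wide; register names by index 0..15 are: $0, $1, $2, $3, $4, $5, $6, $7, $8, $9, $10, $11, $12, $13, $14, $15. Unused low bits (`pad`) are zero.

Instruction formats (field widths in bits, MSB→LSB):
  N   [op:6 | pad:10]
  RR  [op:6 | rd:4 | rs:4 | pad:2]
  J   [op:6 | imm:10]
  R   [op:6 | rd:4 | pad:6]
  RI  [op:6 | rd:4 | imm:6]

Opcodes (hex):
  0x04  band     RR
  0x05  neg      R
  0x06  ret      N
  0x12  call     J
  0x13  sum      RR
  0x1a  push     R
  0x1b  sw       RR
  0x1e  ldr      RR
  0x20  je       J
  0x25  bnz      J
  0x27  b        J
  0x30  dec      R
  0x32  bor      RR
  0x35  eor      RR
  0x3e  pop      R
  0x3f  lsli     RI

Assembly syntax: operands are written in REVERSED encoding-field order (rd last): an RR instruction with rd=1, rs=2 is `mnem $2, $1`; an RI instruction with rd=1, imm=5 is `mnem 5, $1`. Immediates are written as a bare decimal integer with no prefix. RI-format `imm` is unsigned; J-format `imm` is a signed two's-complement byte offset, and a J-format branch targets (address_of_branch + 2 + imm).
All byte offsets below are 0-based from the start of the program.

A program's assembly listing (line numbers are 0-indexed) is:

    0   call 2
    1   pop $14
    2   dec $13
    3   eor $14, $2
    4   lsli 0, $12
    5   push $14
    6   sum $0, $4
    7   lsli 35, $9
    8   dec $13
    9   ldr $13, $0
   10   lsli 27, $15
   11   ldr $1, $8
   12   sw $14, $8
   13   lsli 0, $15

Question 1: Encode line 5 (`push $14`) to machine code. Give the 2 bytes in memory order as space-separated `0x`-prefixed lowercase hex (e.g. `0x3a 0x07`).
line 5 (push): pack op=0x1a:6|rd=14:4|pad=0:6 = 0x6b80; little→ 80 6b

0x80 0x6b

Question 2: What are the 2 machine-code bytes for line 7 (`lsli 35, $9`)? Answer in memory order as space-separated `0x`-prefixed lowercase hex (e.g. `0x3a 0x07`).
0x63 0xfe

line 7 (lsli): pack op=0x3f:6|rd=9:4|imm=35:6 = 0xfe63; little→ 63 fe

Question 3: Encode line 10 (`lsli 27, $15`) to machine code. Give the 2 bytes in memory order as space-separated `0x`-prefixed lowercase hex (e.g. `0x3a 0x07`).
L10: lsli op=0x3f:6|rd=15:4|imm=27:6 ⇒ 0xffdb ⇒ little db ff

0xdb 0xff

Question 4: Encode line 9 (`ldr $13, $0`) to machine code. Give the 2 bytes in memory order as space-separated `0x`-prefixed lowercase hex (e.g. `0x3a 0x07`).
9. ldr fields op=0x1e:6|rd=0:4|rs=13:4|pad=0:2 → word 7834h → 34 78

0x34 0x78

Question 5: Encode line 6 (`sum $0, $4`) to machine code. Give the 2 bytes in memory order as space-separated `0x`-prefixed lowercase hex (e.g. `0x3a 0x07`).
line 6 (sum): pack op=0x13:6|rd=4:4|rs=0:4|pad=0:2 = 0x4d00; little→ 00 4d

0x00 0x4d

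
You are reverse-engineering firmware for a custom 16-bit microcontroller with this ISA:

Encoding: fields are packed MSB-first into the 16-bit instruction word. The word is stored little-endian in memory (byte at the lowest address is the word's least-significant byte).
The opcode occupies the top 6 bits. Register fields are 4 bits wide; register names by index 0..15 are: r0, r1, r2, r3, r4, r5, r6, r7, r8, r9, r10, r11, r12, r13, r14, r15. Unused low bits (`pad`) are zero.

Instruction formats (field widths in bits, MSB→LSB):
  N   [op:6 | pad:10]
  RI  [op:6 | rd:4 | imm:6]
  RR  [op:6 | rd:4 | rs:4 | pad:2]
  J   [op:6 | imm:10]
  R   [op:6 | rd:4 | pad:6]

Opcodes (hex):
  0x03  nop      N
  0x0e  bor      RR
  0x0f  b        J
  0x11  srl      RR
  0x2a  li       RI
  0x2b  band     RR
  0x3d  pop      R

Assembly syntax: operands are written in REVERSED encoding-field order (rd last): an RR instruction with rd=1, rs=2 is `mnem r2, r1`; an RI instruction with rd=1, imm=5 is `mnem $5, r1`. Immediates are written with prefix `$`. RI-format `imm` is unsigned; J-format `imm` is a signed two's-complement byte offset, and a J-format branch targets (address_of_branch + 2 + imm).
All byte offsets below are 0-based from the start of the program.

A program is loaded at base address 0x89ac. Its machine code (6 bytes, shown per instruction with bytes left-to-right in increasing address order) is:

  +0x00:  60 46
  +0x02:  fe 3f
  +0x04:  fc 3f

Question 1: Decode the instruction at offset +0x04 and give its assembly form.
@+04  little-endian(fc 3f) = 0x3ffc
  opcode bits[15:10]=0xf: b/J
  imm@[9:0]=0x3fc (s10→-4) ⇒ $-4

b $-4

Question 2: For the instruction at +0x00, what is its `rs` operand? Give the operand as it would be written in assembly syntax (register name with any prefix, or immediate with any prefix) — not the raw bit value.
r8

off 0x00: read 60 46 as little → 0x4660
  opcode bits[15:10]=0x11: srl/RR
  rd: (w>>6)&0xf=0x9 → r9
  rs: (w>>2)&0xf=0x8 → r8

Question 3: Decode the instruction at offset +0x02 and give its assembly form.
b $-2

@+02  little-endian(fe 3f) = 0x3ffe
  opcode bits[15:10]=0xf: b/J
  [9:0] imm=1022 (s10→-2) = $-2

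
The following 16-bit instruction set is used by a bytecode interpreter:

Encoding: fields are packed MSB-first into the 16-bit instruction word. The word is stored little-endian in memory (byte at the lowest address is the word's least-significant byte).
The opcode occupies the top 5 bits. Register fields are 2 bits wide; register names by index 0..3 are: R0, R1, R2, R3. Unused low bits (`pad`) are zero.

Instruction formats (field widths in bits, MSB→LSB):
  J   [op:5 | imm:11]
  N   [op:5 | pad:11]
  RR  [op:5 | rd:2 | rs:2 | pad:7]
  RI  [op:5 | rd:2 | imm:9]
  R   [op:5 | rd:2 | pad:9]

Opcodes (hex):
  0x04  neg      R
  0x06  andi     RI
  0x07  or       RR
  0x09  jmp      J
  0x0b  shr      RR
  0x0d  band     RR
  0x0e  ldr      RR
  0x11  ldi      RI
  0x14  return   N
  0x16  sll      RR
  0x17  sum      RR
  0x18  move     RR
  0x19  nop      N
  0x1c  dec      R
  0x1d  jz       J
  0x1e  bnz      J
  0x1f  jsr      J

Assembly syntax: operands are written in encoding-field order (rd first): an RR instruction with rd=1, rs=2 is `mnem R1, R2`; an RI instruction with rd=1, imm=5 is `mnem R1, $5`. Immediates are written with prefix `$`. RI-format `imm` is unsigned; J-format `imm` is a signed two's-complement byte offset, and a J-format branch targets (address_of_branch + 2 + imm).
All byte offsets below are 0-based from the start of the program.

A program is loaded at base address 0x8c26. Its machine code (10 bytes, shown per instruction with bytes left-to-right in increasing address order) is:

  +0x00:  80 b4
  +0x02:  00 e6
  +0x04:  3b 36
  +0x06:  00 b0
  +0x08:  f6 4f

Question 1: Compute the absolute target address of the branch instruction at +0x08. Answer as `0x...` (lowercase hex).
0x8c26

[08] f6 4f → 0x4ff6
  op=0x4ff6>>11=0x9 ⇒ jmp (J)
  imm: (w>>0)&0x7ff=0x7f6 (s11→-10) → $-10
  target = base 0x8c26 + off 0x08 + 2 + imm -10 = 0x8c26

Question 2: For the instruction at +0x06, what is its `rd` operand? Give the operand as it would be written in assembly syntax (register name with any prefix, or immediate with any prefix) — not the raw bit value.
+0x06: 00 b0 ⇒ word 0xb000 (little)
  op=0xb000>>11=0x16 ⇒ sll (RR)
  [10:9] rd=0 = R0
  [8:7] rs=0 = R0

R0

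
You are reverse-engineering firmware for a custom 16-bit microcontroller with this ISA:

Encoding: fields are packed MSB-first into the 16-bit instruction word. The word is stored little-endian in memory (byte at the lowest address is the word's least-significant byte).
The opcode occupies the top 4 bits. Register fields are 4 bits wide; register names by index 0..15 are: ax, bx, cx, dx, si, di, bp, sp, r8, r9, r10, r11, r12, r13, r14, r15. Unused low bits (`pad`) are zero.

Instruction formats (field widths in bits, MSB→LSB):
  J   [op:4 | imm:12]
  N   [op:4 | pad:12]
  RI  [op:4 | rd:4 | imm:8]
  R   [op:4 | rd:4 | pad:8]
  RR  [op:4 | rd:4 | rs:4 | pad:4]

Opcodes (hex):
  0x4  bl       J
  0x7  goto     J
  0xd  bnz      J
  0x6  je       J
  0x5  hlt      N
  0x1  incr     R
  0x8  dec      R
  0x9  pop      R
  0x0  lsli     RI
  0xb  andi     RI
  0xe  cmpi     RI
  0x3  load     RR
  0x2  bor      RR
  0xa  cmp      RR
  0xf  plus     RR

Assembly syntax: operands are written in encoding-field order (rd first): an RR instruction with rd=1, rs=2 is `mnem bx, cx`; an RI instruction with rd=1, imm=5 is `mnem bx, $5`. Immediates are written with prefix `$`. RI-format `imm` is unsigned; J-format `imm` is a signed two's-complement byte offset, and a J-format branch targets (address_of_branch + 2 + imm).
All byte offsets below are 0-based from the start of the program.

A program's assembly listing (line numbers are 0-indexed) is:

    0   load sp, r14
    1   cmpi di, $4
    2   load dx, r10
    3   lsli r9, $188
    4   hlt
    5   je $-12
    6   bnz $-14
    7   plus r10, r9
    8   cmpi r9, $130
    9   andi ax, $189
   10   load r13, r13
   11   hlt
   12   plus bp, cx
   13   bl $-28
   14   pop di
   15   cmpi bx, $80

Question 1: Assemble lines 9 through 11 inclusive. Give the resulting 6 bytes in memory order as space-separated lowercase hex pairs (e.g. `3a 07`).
bd b0 d0 3d 00 50

line 9 (andi): pack op=0xb:4|rd=0:4|imm=189:8 = 0xb0bd; little→ bd b0
line 10 (load): pack op=0x3:4|rd=13:4|rs=13:4|pad=0:4 = 0x3dd0; little→ d0 3d
line 11 (hlt): pack op=0x5:4|pad=0:12 = 0x5000; little→ 00 50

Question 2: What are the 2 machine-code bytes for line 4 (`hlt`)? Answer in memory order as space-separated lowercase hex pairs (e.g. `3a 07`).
4. hlt fields op=0x5:4|pad=0:12 → word 5000h → 00 50

00 50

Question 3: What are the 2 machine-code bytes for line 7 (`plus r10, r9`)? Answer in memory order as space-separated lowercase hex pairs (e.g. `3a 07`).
90 fa

7. plus fields op=0xf:4|rd=10:4|rs=9:4|pad=0:4 → word fa90h → 90 fa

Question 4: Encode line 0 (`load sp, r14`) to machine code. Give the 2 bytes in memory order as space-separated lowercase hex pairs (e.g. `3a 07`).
0. load fields op=0x3:4|rd=7:4|rs=14:4|pad=0:4 → word 37e0h → e0 37

e0 37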